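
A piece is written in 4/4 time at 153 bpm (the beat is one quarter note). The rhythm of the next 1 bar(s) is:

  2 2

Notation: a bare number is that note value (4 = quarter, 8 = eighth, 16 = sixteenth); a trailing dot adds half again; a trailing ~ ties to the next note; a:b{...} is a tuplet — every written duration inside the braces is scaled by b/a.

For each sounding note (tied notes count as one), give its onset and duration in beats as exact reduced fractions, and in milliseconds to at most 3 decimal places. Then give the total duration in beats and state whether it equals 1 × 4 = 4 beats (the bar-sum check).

1) 0.0ms=0b +784.314ms=2b
2) 784.314ms=2b +784.314ms=2b
Σ=4b of 4 (153bpm 4/4) — PASS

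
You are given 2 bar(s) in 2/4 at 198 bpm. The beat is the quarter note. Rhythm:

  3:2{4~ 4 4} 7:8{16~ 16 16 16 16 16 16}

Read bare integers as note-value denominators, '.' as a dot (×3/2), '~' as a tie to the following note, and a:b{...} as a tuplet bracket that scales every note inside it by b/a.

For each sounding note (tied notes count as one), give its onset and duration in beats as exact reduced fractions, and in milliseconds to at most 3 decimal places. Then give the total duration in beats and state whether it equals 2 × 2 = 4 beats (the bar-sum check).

1) 0.0ms=0b +404.04ms=4/3b
2) 404.04ms=4/3b +202.02ms=2/3b
3) 606.061ms=2b +173.16ms=4/7b
4) 779.221ms=18/7b +86.58ms=2/7b
5) 865.801ms=20/7b +86.58ms=2/7b
6) 952.381ms=22/7b +86.58ms=2/7b
7) 1038.961ms=24/7b +86.58ms=2/7b
8) 1125.541ms=26/7b +86.58ms=2/7b
Σ=4b of 4 (198bpm 2/4) — PASS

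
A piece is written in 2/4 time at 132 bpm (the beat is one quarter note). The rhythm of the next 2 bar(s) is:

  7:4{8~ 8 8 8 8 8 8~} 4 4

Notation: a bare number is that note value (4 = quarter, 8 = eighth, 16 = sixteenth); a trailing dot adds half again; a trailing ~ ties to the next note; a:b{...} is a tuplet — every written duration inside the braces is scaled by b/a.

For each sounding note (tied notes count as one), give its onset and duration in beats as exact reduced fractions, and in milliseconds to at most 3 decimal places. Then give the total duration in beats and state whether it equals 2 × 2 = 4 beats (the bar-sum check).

1) 0.0ms=0b +259.74ms=4/7b
2) 259.74ms=4/7b +129.87ms=2/7b
3) 389.61ms=6/7b +129.87ms=2/7b
4) 519.481ms=8/7b +129.87ms=2/7b
5) 649.351ms=10/7b +129.87ms=2/7b
6) 779.221ms=12/7b +584.416ms=9/7b
7) 1363.636ms=3b +454.545ms=1b
Σ=4b of 4 (132bpm 2/4) — PASS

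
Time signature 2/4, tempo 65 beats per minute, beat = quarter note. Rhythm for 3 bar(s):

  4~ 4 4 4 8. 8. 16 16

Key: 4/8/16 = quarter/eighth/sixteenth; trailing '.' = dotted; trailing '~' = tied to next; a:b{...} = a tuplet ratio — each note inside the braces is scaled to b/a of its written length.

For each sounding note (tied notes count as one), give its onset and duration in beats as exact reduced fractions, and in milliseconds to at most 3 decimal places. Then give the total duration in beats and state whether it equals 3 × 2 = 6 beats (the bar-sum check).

1) 0.0ms=0b +1846.154ms=2b
2) 1846.154ms=2b +923.077ms=1b
3) 2769.231ms=3b +923.077ms=1b
4) 3692.308ms=4b +692.308ms=3/4b
5) 4384.615ms=19/4b +692.308ms=3/4b
6) 5076.923ms=11/2b +230.769ms=1/4b
7) 5307.692ms=23/4b +230.769ms=1/4b
Σ=6b of 6 (65bpm 2/4) — PASS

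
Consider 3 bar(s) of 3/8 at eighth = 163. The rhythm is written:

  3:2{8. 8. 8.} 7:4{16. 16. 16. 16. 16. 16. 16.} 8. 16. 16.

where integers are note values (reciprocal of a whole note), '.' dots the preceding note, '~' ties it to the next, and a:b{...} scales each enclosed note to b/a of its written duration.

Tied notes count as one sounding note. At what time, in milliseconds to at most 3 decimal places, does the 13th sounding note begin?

note 13 onset = 33/4b = 3036.81ms

1. 0.0ms @ 0 + 368.098ms (1)
2. 368.098ms @ 1 + 368.098ms (1)
3. 736.196ms @ 2 + 368.098ms (1)
4. 1104.294ms @ 3 + 157.756ms (3/7)
5. 1262.051ms @ 24/7 + 157.756ms (3/7)
6. 1419.807ms @ 27/7 + 157.756ms (3/7)
7. 1577.564ms @ 30/7 + 157.756ms (3/7)
8. 1735.32ms @ 33/7 + 157.756ms (3/7)
9. 1893.076ms @ 36/7 + 157.756ms (3/7)
10. 2050.833ms @ 39/7 + 157.756ms (3/7)
11. 2208.589ms @ 6 + 552.147ms (3/2)
12. 2760.736ms @ 15/2 + 276.074ms (3/4)
13. 3036.81ms @ 33/4 + 276.074ms (3/4)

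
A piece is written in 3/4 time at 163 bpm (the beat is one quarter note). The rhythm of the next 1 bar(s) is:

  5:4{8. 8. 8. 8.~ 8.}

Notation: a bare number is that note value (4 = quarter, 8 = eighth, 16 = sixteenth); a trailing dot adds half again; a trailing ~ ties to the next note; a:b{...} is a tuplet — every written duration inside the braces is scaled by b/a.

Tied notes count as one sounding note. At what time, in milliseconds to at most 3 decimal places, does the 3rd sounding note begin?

1. 0.0ms @ 0 + 220.859ms (3/5)
2. 220.859ms @ 3/5 + 220.859ms (3/5)
3. 441.718ms @ 6/5 + 220.859ms (3/5)
4. 662.577ms @ 9/5 + 441.718ms (6/5)

note 3 onset = 6/5b = 441.718ms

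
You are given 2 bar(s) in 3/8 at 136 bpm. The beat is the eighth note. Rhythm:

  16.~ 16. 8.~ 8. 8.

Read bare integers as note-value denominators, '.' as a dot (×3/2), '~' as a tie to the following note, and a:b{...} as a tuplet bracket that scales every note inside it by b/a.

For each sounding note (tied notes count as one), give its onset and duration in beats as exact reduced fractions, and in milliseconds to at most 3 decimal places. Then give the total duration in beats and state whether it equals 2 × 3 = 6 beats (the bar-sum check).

1) 0.0ms=0b +661.765ms=3/2b
2) 661.765ms=3/2b +1323.529ms=3b
3) 1985.294ms=9/2b +661.765ms=3/2b
Σ=6b of 6 (136bpm 3/8) — PASS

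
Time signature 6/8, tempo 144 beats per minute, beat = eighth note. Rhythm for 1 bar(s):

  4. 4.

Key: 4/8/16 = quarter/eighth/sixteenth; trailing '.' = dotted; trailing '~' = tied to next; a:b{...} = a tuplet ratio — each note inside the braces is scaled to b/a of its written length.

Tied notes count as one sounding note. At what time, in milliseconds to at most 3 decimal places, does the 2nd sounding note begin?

note 2 onset = 3b = 1250.0ms

1. 0.0ms @ 0 + 1250.0ms (3)
2. 1250.0ms @ 3 + 1250.0ms (3)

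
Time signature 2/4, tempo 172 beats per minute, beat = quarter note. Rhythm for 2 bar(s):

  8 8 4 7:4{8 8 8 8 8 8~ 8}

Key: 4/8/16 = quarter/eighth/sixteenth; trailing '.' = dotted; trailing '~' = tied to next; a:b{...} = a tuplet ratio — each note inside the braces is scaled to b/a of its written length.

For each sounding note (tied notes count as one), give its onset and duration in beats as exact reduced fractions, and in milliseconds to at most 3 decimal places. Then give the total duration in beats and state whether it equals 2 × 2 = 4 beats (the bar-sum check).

1) 0.0ms=0b +174.419ms=1/2b
2) 174.419ms=1/2b +174.419ms=1/2b
3) 348.837ms=1b +348.837ms=1b
4) 697.674ms=2b +99.668ms=2/7b
5) 797.342ms=16/7b +99.668ms=2/7b
6) 897.01ms=18/7b +99.668ms=2/7b
7) 996.678ms=20/7b +99.668ms=2/7b
8) 1096.346ms=22/7b +99.668ms=2/7b
9) 1196.013ms=24/7b +199.336ms=4/7b
Σ=4b of 4 (172bpm 2/4) — PASS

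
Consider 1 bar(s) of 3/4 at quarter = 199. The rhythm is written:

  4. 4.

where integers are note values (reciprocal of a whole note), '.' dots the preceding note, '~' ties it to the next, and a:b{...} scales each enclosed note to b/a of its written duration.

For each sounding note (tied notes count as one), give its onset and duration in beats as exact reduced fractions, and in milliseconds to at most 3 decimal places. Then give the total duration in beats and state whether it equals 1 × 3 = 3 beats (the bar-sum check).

1) 0.0ms=0b +452.261ms=3/2b
2) 452.261ms=3/2b +452.261ms=3/2b
Σ=3b of 3 (199bpm 3/4) — PASS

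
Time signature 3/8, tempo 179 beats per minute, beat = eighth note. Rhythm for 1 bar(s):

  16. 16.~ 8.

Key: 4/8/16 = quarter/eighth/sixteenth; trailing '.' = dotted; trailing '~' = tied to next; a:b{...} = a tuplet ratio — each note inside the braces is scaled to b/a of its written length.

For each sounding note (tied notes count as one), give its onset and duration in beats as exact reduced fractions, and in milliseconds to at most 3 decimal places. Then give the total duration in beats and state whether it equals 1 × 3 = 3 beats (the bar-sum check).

1) 0.0ms=0b +251.397ms=3/4b
2) 251.397ms=3/4b +754.19ms=9/4b
Σ=3b of 3 (179bpm 3/8) — PASS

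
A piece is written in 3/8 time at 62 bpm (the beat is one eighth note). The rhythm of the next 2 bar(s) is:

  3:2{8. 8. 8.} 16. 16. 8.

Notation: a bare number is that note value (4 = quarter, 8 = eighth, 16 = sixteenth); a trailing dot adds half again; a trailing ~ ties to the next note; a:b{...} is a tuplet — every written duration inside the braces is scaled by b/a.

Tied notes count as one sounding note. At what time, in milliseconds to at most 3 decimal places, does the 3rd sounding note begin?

1. 0.0ms @ 0 + 967.742ms (1)
2. 967.742ms @ 1 + 967.742ms (1)
3. 1935.484ms @ 2 + 967.742ms (1)
4. 2903.226ms @ 3 + 725.806ms (3/4)
5. 3629.032ms @ 15/4 + 725.806ms (3/4)
6. 4354.839ms @ 9/2 + 1451.613ms (3/2)

note 3 onset = 2b = 1935.484ms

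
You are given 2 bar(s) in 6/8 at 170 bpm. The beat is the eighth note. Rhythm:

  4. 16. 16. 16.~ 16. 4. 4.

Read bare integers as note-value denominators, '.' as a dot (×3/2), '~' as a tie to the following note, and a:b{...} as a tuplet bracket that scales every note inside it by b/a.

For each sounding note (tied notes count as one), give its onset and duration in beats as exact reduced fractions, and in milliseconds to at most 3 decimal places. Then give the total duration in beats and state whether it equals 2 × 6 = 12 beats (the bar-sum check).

1) 0.0ms=0b +1058.824ms=3b
2) 1058.824ms=3b +264.706ms=3/4b
3) 1323.529ms=15/4b +264.706ms=3/4b
4) 1588.235ms=9/2b +529.412ms=3/2b
5) 2117.647ms=6b +1058.824ms=3b
6) 3176.471ms=9b +1058.824ms=3b
Σ=12b of 12 (170bpm 6/8) — PASS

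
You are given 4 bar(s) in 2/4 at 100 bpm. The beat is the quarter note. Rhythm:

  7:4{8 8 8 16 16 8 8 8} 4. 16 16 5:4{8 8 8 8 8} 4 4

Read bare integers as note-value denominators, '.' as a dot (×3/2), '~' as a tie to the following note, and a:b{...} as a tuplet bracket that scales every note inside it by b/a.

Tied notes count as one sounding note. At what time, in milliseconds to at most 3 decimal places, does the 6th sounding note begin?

note 6 onset = 8/7b = 685.714ms

1. 0.0ms @ 0 + 171.429ms (2/7)
2. 171.429ms @ 2/7 + 171.429ms (2/7)
3. 342.857ms @ 4/7 + 171.429ms (2/7)
4. 514.286ms @ 6/7 + 85.714ms (1/7)
5. 600.0ms @ 1 + 85.714ms (1/7)
6. 685.714ms @ 8/7 + 171.429ms (2/7)
7. 857.143ms @ 10/7 + 171.429ms (2/7)
8. 1028.571ms @ 12/7 + 171.429ms (2/7)
9. 1200.0ms @ 2 + 900.0ms (3/2)
10. 2100.0ms @ 7/2 + 150.0ms (1/4)
11. 2250.0ms @ 15/4 + 150.0ms (1/4)
12. 2400.0ms @ 4 + 240.0ms (2/5)
13. 2640.0ms @ 22/5 + 240.0ms (2/5)
14. 2880.0ms @ 24/5 + 240.0ms (2/5)
15. 3120.0ms @ 26/5 + 240.0ms (2/5)
16. 3360.0ms @ 28/5 + 240.0ms (2/5)
17. 3600.0ms @ 6 + 600.0ms (1)
18. 4200.0ms @ 7 + 600.0ms (1)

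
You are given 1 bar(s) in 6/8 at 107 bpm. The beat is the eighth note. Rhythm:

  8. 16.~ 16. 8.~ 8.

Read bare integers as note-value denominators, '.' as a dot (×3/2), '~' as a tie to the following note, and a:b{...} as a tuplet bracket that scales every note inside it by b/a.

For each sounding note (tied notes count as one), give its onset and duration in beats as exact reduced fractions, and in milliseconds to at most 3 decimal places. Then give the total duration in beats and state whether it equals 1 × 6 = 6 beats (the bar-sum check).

1) 0.0ms=0b +841.121ms=3/2b
2) 841.121ms=3/2b +841.121ms=3/2b
3) 1682.243ms=3b +1682.243ms=3b
Σ=6b of 6 (107bpm 6/8) — PASS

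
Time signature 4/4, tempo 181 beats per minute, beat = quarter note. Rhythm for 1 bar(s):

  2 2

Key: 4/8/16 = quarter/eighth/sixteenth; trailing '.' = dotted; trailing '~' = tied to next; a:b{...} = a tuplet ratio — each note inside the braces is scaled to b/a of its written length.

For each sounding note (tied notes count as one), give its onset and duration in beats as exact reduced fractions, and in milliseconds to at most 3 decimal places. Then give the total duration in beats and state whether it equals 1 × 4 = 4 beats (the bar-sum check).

1) 0.0ms=0b +662.983ms=2b
2) 662.983ms=2b +662.983ms=2b
Σ=4b of 4 (181bpm 4/4) — PASS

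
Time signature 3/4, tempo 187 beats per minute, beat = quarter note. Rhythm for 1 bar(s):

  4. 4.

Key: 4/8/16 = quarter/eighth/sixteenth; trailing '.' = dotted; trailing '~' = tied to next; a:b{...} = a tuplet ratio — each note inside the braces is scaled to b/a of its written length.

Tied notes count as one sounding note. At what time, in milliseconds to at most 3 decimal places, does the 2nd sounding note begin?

note 2 onset = 3/2b = 481.283ms

1. 0.0ms @ 0 + 481.283ms (3/2)
2. 481.283ms @ 3/2 + 481.283ms (3/2)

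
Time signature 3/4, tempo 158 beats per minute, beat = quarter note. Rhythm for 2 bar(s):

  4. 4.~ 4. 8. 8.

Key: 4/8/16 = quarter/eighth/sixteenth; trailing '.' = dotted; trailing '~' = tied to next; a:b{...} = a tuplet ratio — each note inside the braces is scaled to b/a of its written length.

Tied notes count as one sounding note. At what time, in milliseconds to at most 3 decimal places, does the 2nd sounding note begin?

1. 0.0ms @ 0 + 569.62ms (3/2)
2. 569.62ms @ 3/2 + 1139.241ms (3)
3. 1708.861ms @ 9/2 + 284.81ms (3/4)
4. 1993.671ms @ 21/4 + 284.81ms (3/4)

note 2 onset = 3/2b = 569.62ms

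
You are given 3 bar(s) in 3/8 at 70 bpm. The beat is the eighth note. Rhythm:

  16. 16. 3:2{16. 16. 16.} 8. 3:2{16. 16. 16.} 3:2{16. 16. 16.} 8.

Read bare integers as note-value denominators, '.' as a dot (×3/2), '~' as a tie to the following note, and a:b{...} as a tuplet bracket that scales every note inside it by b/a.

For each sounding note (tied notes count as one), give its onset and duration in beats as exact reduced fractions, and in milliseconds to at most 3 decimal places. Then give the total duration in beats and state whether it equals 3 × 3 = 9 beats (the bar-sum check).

1) 0.0ms=0b +642.857ms=3/4b
2) 642.857ms=3/4b +642.857ms=3/4b
3) 1285.714ms=3/2b +428.571ms=1/2b
4) 1714.286ms=2b +428.571ms=1/2b
5) 2142.857ms=5/2b +428.571ms=1/2b
6) 2571.429ms=3b +1285.714ms=3/2b
7) 3857.143ms=9/2b +428.571ms=1/2b
8) 4285.714ms=5b +428.571ms=1/2b
9) 4714.286ms=11/2b +428.571ms=1/2b
10) 5142.857ms=6b +428.571ms=1/2b
11) 5571.429ms=13/2b +428.571ms=1/2b
12) 6000.0ms=7b +428.571ms=1/2b
13) 6428.571ms=15/2b +1285.714ms=3/2b
Σ=9b of 9 (70bpm 3/8) — PASS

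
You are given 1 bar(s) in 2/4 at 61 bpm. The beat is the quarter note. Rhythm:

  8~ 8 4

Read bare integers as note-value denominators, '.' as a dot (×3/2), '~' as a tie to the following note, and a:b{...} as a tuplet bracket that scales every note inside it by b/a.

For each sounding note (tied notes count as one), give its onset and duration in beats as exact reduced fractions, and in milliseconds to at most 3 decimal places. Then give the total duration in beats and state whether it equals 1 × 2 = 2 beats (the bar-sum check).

1) 0.0ms=0b +983.607ms=1b
2) 983.607ms=1b +983.607ms=1b
Σ=2b of 2 (61bpm 2/4) — PASS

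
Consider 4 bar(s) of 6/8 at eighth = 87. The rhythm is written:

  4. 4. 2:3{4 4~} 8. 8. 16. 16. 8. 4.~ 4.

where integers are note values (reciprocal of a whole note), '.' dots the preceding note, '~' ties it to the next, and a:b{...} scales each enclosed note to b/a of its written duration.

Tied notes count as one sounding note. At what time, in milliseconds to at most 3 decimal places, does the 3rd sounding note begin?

1. 0.0ms @ 0 + 2068.966ms (3)
2. 2068.966ms @ 3 + 2068.966ms (3)
3. 4137.931ms @ 6 + 2068.966ms (3)
4. 6206.897ms @ 9 + 3103.448ms (9/2)
5. 9310.345ms @ 27/2 + 1034.483ms (3/2)
6. 10344.828ms @ 15 + 517.241ms (3/4)
7. 10862.069ms @ 63/4 + 517.241ms (3/4)
8. 11379.31ms @ 33/2 + 1034.483ms (3/2)
9. 12413.793ms @ 18 + 4137.931ms (6)

note 3 onset = 6b = 4137.931ms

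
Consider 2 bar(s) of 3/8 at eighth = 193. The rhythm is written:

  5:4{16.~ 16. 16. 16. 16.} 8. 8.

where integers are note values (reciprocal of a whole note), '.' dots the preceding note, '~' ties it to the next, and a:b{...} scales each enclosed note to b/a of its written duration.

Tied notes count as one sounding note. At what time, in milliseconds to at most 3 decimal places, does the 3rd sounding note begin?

note 3 onset = 9/5b = 559.585ms

1. 0.0ms @ 0 + 373.057ms (6/5)
2. 373.057ms @ 6/5 + 186.528ms (3/5)
3. 559.585ms @ 9/5 + 186.528ms (3/5)
4. 746.114ms @ 12/5 + 186.528ms (3/5)
5. 932.642ms @ 3 + 466.321ms (3/2)
6. 1398.964ms @ 9/2 + 466.321ms (3/2)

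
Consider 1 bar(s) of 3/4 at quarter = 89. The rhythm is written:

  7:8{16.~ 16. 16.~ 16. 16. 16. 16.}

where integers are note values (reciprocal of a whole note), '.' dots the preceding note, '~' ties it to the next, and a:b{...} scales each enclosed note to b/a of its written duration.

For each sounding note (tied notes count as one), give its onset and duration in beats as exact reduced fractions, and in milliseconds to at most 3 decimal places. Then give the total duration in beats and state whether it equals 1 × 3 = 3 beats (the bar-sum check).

1) 0.0ms=0b +577.849ms=6/7b
2) 577.849ms=6/7b +577.849ms=6/7b
3) 1155.698ms=12/7b +288.925ms=3/7b
4) 1444.623ms=15/7b +288.925ms=3/7b
5) 1733.547ms=18/7b +288.925ms=3/7b
Σ=3b of 3 (89bpm 3/4) — PASS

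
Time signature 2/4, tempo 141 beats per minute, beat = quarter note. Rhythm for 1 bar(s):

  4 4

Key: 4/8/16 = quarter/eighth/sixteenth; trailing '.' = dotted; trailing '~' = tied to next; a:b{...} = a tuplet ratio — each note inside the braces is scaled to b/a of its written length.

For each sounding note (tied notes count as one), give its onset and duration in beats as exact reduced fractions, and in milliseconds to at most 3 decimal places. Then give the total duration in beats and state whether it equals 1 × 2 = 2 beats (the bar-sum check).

1) 0.0ms=0b +425.532ms=1b
2) 425.532ms=1b +425.532ms=1b
Σ=2b of 2 (141bpm 2/4) — PASS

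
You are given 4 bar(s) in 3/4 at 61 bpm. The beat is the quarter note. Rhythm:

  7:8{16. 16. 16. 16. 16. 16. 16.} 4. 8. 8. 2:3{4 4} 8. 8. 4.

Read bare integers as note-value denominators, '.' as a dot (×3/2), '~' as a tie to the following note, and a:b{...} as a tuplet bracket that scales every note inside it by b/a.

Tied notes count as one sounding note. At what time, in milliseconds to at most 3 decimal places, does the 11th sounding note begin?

note 11 onset = 6b = 5901.639ms

1. 0.0ms @ 0 + 421.546ms (3/7)
2. 421.546ms @ 3/7 + 421.546ms (3/7)
3. 843.091ms @ 6/7 + 421.546ms (3/7)
4. 1264.637ms @ 9/7 + 421.546ms (3/7)
5. 1686.183ms @ 12/7 + 421.546ms (3/7)
6. 2107.728ms @ 15/7 + 421.546ms (3/7)
7. 2529.274ms @ 18/7 + 421.546ms (3/7)
8. 2950.82ms @ 3 + 1475.41ms (3/2)
9. 4426.23ms @ 9/2 + 737.705ms (3/4)
10. 5163.934ms @ 21/4 + 737.705ms (3/4)
11. 5901.639ms @ 6 + 1475.41ms (3/2)
12. 7377.049ms @ 15/2 + 1475.41ms (3/2)
13. 8852.459ms @ 9 + 737.705ms (3/4)
14. 9590.164ms @ 39/4 + 737.705ms (3/4)
15. 10327.869ms @ 21/2 + 1475.41ms (3/2)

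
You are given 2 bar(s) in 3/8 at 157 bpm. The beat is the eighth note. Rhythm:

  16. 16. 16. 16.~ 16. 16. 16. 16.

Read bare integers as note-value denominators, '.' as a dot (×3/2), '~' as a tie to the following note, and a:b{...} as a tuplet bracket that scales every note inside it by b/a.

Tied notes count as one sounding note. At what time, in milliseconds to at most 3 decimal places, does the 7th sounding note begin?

1. 0.0ms @ 0 + 286.624ms (3/4)
2. 286.624ms @ 3/4 + 286.624ms (3/4)
3. 573.248ms @ 3/2 + 286.624ms (3/4)
4. 859.873ms @ 9/4 + 573.248ms (3/2)
5. 1433.121ms @ 15/4 + 286.624ms (3/4)
6. 1719.745ms @ 9/2 + 286.624ms (3/4)
7. 2006.369ms @ 21/4 + 286.624ms (3/4)

note 7 onset = 21/4b = 2006.369ms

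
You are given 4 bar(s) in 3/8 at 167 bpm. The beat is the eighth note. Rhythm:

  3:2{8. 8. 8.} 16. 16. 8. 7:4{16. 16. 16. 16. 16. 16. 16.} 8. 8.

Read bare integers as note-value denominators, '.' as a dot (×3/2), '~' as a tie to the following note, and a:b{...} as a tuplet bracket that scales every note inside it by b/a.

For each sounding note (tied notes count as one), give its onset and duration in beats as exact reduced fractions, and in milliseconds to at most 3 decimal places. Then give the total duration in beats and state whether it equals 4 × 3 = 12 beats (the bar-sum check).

1) 0.0ms=0b +359.281ms=1b
2) 359.281ms=1b +359.281ms=1b
3) 718.563ms=2b +359.281ms=1b
4) 1077.844ms=3b +269.461ms=3/4b
5) 1347.305ms=15/4b +269.461ms=3/4b
6) 1616.766ms=9/2b +538.922ms=3/2b
7) 2155.689ms=6b +153.978ms=3/7b
8) 2309.666ms=45/7b +153.978ms=3/7b
9) 2463.644ms=48/7b +153.978ms=3/7b
10) 2617.622ms=51/7b +153.978ms=3/7b
11) 2771.6ms=54/7b +153.978ms=3/7b
12) 2925.577ms=57/7b +153.978ms=3/7b
13) 3079.555ms=60/7b +153.978ms=3/7b
14) 3233.533ms=9b +538.922ms=3/2b
15) 3772.455ms=21/2b +538.922ms=3/2b
Σ=12b of 12 (167bpm 3/8) — PASS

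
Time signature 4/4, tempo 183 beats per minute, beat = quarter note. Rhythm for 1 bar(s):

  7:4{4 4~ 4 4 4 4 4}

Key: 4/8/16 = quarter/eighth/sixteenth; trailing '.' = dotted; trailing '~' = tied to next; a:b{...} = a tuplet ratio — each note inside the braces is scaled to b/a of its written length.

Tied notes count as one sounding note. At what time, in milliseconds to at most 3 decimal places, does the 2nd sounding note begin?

note 2 onset = 4/7b = 187.354ms

1. 0.0ms @ 0 + 187.354ms (4/7)
2. 187.354ms @ 4/7 + 374.707ms (8/7)
3. 562.061ms @ 12/7 + 187.354ms (4/7)
4. 749.415ms @ 16/7 + 187.354ms (4/7)
5. 936.768ms @ 20/7 + 187.354ms (4/7)
6. 1124.122ms @ 24/7 + 187.354ms (4/7)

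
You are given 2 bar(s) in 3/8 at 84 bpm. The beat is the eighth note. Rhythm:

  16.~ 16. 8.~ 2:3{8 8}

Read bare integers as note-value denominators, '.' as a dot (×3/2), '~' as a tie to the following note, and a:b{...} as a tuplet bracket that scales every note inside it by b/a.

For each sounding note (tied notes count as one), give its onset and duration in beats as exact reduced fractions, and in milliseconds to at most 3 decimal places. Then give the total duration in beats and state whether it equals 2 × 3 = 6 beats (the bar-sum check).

1) 0.0ms=0b +1071.429ms=3/2b
2) 1071.429ms=3/2b +2142.857ms=3b
3) 3214.286ms=9/2b +1071.429ms=3/2b
Σ=6b of 6 (84bpm 3/8) — PASS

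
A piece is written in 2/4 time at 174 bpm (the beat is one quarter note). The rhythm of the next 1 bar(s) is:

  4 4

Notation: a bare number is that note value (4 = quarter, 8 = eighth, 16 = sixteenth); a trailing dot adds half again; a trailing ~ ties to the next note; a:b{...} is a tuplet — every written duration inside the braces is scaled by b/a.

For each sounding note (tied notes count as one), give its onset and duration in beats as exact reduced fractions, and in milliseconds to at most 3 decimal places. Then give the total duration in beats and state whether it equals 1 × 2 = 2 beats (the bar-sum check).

1) 0.0ms=0b +344.828ms=1b
2) 344.828ms=1b +344.828ms=1b
Σ=2b of 2 (174bpm 2/4) — PASS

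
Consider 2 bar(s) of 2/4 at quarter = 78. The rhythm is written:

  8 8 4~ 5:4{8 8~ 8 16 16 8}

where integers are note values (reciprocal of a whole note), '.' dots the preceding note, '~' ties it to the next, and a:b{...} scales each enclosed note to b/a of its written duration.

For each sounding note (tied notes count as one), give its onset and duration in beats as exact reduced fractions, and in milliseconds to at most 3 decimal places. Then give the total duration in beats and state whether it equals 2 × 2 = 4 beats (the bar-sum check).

1) 0.0ms=0b +384.615ms=1/2b
2) 384.615ms=1/2b +384.615ms=1/2b
3) 769.231ms=1b +1076.923ms=7/5b
4) 1846.154ms=12/5b +615.385ms=4/5b
5) 2461.538ms=16/5b +153.846ms=1/5b
6) 2615.385ms=17/5b +153.846ms=1/5b
7) 2769.231ms=18/5b +307.692ms=2/5b
Σ=4b of 4 (78bpm 2/4) — PASS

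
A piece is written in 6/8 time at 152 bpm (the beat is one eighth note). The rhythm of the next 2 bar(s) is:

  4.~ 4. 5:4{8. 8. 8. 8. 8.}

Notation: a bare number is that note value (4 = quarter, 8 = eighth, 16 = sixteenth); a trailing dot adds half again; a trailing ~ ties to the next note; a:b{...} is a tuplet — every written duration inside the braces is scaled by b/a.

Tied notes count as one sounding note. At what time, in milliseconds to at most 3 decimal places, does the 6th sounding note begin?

note 6 onset = 54/5b = 4263.158ms

1. 0.0ms @ 0 + 2368.421ms (6)
2. 2368.421ms @ 6 + 473.684ms (6/5)
3. 2842.105ms @ 36/5 + 473.684ms (6/5)
4. 3315.789ms @ 42/5 + 473.684ms (6/5)
5. 3789.474ms @ 48/5 + 473.684ms (6/5)
6. 4263.158ms @ 54/5 + 473.684ms (6/5)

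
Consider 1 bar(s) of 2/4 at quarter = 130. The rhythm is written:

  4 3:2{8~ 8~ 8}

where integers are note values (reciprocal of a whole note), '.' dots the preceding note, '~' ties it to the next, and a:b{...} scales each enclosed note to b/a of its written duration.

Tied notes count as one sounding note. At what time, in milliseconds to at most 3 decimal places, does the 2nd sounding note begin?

1. 0.0ms @ 0 + 461.538ms (1)
2. 461.538ms @ 1 + 461.538ms (1)

note 2 onset = 1b = 461.538ms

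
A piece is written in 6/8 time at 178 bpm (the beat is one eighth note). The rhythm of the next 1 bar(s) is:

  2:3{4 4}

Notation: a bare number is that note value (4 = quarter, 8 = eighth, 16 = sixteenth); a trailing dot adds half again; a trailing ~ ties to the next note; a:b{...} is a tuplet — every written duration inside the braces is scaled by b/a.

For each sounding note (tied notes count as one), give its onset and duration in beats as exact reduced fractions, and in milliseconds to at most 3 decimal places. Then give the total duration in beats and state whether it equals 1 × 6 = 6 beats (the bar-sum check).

1) 0.0ms=0b +1011.236ms=3b
2) 1011.236ms=3b +1011.236ms=3b
Σ=6b of 6 (178bpm 6/8) — PASS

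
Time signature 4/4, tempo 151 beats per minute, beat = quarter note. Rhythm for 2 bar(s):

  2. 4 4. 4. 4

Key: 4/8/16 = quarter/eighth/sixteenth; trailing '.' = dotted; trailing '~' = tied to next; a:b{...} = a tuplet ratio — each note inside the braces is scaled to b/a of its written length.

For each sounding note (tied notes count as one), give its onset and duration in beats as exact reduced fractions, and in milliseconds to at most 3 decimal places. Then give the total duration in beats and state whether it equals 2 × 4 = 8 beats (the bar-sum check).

1) 0.0ms=0b +1192.053ms=3b
2) 1192.053ms=3b +397.351ms=1b
3) 1589.404ms=4b +596.026ms=3/2b
4) 2185.43ms=11/2b +596.026ms=3/2b
5) 2781.457ms=7b +397.351ms=1b
Σ=8b of 8 (151bpm 4/4) — PASS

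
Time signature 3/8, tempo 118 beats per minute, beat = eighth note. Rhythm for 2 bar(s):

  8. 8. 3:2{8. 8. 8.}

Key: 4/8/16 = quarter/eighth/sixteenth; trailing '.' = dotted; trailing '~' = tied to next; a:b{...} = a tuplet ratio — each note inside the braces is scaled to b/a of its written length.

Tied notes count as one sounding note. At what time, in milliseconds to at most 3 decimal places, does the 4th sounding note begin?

note 4 onset = 4b = 2033.898ms

1. 0.0ms @ 0 + 762.712ms (3/2)
2. 762.712ms @ 3/2 + 762.712ms (3/2)
3. 1525.424ms @ 3 + 508.475ms (1)
4. 2033.898ms @ 4 + 508.475ms (1)
5. 2542.373ms @ 5 + 508.475ms (1)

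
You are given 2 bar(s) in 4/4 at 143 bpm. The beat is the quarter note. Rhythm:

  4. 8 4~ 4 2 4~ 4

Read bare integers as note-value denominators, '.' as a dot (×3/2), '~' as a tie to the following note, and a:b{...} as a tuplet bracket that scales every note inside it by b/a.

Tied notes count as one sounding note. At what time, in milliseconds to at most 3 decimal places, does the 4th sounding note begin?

note 4 onset = 4b = 1678.322ms

1. 0.0ms @ 0 + 629.371ms (3/2)
2. 629.371ms @ 3/2 + 209.79ms (1/2)
3. 839.161ms @ 2 + 839.161ms (2)
4. 1678.322ms @ 4 + 839.161ms (2)
5. 2517.483ms @ 6 + 839.161ms (2)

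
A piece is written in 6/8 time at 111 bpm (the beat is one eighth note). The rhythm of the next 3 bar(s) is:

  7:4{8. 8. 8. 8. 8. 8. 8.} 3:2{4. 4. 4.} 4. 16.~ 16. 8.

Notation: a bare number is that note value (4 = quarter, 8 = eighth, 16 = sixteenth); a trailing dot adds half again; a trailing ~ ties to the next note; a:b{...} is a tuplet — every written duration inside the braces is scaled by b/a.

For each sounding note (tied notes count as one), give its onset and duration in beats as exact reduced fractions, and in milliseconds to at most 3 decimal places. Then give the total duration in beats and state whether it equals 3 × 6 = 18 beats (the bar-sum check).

1) 0.0ms=0b +463.32ms=6/7b
2) 463.32ms=6/7b +463.32ms=6/7b
3) 926.641ms=12/7b +463.32ms=6/7b
4) 1389.961ms=18/7b +463.32ms=6/7b
5) 1853.282ms=24/7b +463.32ms=6/7b
6) 2316.602ms=30/7b +463.32ms=6/7b
7) 2779.923ms=36/7b +463.32ms=6/7b
8) 3243.243ms=6b +1081.081ms=2b
9) 4324.324ms=8b +1081.081ms=2b
10) 5405.405ms=10b +1081.081ms=2b
11) 6486.486ms=12b +1621.622ms=3b
12) 8108.108ms=15b +810.811ms=3/2b
13) 8918.919ms=33/2b +810.811ms=3/2b
Σ=18b of 18 (111bpm 6/8) — PASS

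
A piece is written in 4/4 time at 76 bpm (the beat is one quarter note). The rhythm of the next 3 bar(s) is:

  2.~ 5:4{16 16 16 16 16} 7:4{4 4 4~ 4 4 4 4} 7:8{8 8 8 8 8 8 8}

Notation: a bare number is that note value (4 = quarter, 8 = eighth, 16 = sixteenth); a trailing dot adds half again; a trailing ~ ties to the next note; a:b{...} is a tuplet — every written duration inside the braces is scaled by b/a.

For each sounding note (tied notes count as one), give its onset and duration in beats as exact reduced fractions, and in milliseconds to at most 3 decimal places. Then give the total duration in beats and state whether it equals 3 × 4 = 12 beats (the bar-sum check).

1) 0.0ms=0b +2526.316ms=16/5b
2) 2526.316ms=16/5b +157.895ms=1/5b
3) 2684.211ms=17/5b +157.895ms=1/5b
4) 2842.105ms=18/5b +157.895ms=1/5b
5) 3000.0ms=19/5b +157.895ms=1/5b
6) 3157.895ms=4b +451.128ms=4/7b
7) 3609.023ms=32/7b +451.128ms=4/7b
8) 4060.15ms=36/7b +902.256ms=8/7b
9) 4962.406ms=44/7b +451.128ms=4/7b
10) 5413.534ms=48/7b +451.128ms=4/7b
11) 5864.662ms=52/7b +451.128ms=4/7b
12) 6315.789ms=8b +451.128ms=4/7b
13) 6766.917ms=60/7b +451.128ms=4/7b
14) 7218.045ms=64/7b +451.128ms=4/7b
15) 7669.173ms=68/7b +451.128ms=4/7b
16) 8120.301ms=72/7b +451.128ms=4/7b
17) 8571.429ms=76/7b +451.128ms=4/7b
18) 9022.556ms=80/7b +451.128ms=4/7b
Σ=12b of 12 (76bpm 4/4) — PASS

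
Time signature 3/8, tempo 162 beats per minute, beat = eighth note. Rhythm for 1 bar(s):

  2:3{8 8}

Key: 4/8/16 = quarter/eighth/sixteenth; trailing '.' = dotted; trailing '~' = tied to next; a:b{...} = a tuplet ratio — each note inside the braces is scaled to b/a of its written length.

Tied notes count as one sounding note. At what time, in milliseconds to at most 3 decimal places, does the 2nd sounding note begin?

1. 0.0ms @ 0 + 555.556ms (3/2)
2. 555.556ms @ 3/2 + 555.556ms (3/2)

note 2 onset = 3/2b = 555.556ms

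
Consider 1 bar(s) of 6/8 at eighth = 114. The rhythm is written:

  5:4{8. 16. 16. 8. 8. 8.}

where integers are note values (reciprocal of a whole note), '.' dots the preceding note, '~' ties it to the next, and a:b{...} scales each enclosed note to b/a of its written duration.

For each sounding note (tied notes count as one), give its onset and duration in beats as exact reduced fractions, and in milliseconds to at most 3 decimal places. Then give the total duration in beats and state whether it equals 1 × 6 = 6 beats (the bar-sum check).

1) 0.0ms=0b +631.579ms=6/5b
2) 631.579ms=6/5b +315.789ms=3/5b
3) 947.368ms=9/5b +315.789ms=3/5b
4) 1263.158ms=12/5b +631.579ms=6/5b
5) 1894.737ms=18/5b +631.579ms=6/5b
6) 2526.316ms=24/5b +631.579ms=6/5b
Σ=6b of 6 (114bpm 6/8) — PASS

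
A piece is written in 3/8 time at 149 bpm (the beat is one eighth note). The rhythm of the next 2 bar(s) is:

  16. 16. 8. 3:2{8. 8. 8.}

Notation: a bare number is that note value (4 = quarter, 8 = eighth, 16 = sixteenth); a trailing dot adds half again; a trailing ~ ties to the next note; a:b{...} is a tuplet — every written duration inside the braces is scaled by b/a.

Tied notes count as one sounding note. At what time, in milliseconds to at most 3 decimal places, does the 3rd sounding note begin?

1. 0.0ms @ 0 + 302.013ms (3/4)
2. 302.013ms @ 3/4 + 302.013ms (3/4)
3. 604.027ms @ 3/2 + 604.027ms (3/2)
4. 1208.054ms @ 3 + 402.685ms (1)
5. 1610.738ms @ 4 + 402.685ms (1)
6. 2013.423ms @ 5 + 402.685ms (1)

note 3 onset = 3/2b = 604.027ms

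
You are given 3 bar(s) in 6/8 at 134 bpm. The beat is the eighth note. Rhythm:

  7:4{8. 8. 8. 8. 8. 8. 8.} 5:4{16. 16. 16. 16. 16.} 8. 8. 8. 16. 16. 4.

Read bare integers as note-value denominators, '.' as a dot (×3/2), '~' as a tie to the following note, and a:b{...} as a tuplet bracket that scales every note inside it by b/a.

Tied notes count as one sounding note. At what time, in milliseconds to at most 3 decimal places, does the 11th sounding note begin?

note 11 onset = 39/5b = 3492.537ms

1. 0.0ms @ 0 + 383.795ms (6/7)
2. 383.795ms @ 6/7 + 383.795ms (6/7)
3. 767.591ms @ 12/7 + 383.795ms (6/7)
4. 1151.386ms @ 18/7 + 383.795ms (6/7)
5. 1535.181ms @ 24/7 + 383.795ms (6/7)
6. 1918.977ms @ 30/7 + 383.795ms (6/7)
7. 2302.772ms @ 36/7 + 383.795ms (6/7)
8. 2686.567ms @ 6 + 268.657ms (3/5)
9. 2955.224ms @ 33/5 + 268.657ms (3/5)
10. 3223.881ms @ 36/5 + 268.657ms (3/5)
11. 3492.537ms @ 39/5 + 268.657ms (3/5)
12. 3761.194ms @ 42/5 + 268.657ms (3/5)
13. 4029.851ms @ 9 + 671.642ms (3/2)
14. 4701.493ms @ 21/2 + 671.642ms (3/2)
15. 5373.134ms @ 12 + 671.642ms (3/2)
16. 6044.776ms @ 27/2 + 335.821ms (3/4)
17. 6380.597ms @ 57/4 + 335.821ms (3/4)
18. 6716.418ms @ 15 + 1343.284ms (3)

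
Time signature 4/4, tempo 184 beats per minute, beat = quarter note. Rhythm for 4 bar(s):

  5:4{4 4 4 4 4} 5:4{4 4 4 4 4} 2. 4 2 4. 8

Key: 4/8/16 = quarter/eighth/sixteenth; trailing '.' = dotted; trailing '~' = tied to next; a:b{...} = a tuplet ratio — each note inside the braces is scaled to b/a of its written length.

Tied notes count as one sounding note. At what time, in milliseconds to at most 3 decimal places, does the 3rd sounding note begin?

note 3 onset = 8/5b = 521.739ms

1. 0.0ms @ 0 + 260.87ms (4/5)
2. 260.87ms @ 4/5 + 260.87ms (4/5)
3. 521.739ms @ 8/5 + 260.87ms (4/5)
4. 782.609ms @ 12/5 + 260.87ms (4/5)
5. 1043.478ms @ 16/5 + 260.87ms (4/5)
6. 1304.348ms @ 4 + 260.87ms (4/5)
7. 1565.217ms @ 24/5 + 260.87ms (4/5)
8. 1826.087ms @ 28/5 + 260.87ms (4/5)
9. 2086.957ms @ 32/5 + 260.87ms (4/5)
10. 2347.826ms @ 36/5 + 260.87ms (4/5)
11. 2608.696ms @ 8 + 978.261ms (3)
12. 3586.957ms @ 11 + 326.087ms (1)
13. 3913.043ms @ 12 + 652.174ms (2)
14. 4565.217ms @ 14 + 489.13ms (3/2)
15. 5054.348ms @ 31/2 + 163.043ms (1/2)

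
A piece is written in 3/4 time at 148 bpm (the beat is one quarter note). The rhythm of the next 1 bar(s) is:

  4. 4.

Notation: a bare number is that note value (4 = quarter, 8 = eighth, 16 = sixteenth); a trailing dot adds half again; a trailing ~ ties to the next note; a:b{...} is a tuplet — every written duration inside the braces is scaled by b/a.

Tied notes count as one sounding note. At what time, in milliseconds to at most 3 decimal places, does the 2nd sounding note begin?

note 2 onset = 3/2b = 608.108ms

1. 0.0ms @ 0 + 608.108ms (3/2)
2. 608.108ms @ 3/2 + 608.108ms (3/2)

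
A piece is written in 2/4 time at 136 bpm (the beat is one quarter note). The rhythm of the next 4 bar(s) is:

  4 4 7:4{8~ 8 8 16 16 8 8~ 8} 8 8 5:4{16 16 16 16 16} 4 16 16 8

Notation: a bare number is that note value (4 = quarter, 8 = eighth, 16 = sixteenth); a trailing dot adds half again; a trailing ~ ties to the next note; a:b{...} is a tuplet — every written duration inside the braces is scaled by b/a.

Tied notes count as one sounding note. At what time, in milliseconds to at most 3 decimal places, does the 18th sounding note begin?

1. 0.0ms @ 0 + 441.176ms (1)
2. 441.176ms @ 1 + 441.176ms (1)
3. 882.353ms @ 2 + 252.101ms (4/7)
4. 1134.454ms @ 18/7 + 126.05ms (2/7)
5. 1260.504ms @ 20/7 + 63.025ms (1/7)
6. 1323.529ms @ 3 + 63.025ms (1/7)
7. 1386.555ms @ 22/7 + 126.05ms (2/7)
8. 1512.605ms @ 24/7 + 252.101ms (4/7)
9. 1764.706ms @ 4 + 220.588ms (1/2)
10. 1985.294ms @ 9/2 + 220.588ms (1/2)
11. 2205.882ms @ 5 + 88.235ms (1/5)
12. 2294.118ms @ 26/5 + 88.235ms (1/5)
13. 2382.353ms @ 27/5 + 88.235ms (1/5)
14. 2470.588ms @ 28/5 + 88.235ms (1/5)
15. 2558.824ms @ 29/5 + 88.235ms (1/5)
16. 2647.059ms @ 6 + 441.176ms (1)
17. 3088.235ms @ 7 + 110.294ms (1/4)
18. 3198.529ms @ 29/4 + 110.294ms (1/4)
19. 3308.824ms @ 15/2 + 220.588ms (1/2)

note 18 onset = 29/4b = 3198.529ms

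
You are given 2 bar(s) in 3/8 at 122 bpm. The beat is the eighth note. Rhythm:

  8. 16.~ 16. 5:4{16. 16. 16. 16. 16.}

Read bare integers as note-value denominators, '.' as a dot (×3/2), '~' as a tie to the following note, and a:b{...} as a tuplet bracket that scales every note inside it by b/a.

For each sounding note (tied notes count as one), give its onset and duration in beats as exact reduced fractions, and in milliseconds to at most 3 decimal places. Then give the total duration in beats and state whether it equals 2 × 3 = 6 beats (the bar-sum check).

1) 0.0ms=0b +737.705ms=3/2b
2) 737.705ms=3/2b +737.705ms=3/2b
3) 1475.41ms=3b +295.082ms=3/5b
4) 1770.492ms=18/5b +295.082ms=3/5b
5) 2065.574ms=21/5b +295.082ms=3/5b
6) 2360.656ms=24/5b +295.082ms=3/5b
7) 2655.738ms=27/5b +295.082ms=3/5b
Σ=6b of 6 (122bpm 3/8) — PASS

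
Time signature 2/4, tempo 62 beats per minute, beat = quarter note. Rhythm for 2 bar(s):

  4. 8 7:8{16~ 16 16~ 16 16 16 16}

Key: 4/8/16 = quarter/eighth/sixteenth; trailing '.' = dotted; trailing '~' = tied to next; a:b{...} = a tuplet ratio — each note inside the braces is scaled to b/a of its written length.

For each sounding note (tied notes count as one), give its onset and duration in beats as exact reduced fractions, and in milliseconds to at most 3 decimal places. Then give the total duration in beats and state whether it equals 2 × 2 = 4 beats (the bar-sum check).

1) 0.0ms=0b +1451.613ms=3/2b
2) 1451.613ms=3/2b +483.871ms=1/2b
3) 1935.484ms=2b +552.995ms=4/7b
4) 2488.479ms=18/7b +552.995ms=4/7b
5) 3041.475ms=22/7b +276.498ms=2/7b
6) 3317.972ms=24/7b +276.498ms=2/7b
7) 3594.47ms=26/7b +276.498ms=2/7b
Σ=4b of 4 (62bpm 2/4) — PASS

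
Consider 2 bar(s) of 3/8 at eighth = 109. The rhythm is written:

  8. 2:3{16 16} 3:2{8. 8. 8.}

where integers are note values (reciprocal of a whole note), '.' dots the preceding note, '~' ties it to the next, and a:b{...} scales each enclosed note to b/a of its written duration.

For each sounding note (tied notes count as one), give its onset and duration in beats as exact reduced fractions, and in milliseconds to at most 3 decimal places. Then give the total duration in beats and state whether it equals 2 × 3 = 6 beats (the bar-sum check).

1) 0.0ms=0b +825.688ms=3/2b
2) 825.688ms=3/2b +412.844ms=3/4b
3) 1238.532ms=9/4b +412.844ms=3/4b
4) 1651.376ms=3b +550.459ms=1b
5) 2201.835ms=4b +550.459ms=1b
6) 2752.294ms=5b +550.459ms=1b
Σ=6b of 6 (109bpm 3/8) — PASS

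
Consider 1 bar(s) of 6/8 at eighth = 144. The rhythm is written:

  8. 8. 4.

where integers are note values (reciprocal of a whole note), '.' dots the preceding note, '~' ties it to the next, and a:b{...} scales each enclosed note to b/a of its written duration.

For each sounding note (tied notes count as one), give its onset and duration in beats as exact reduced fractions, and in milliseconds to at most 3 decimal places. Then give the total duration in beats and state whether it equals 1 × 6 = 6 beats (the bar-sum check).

1) 0.0ms=0b +625.0ms=3/2b
2) 625.0ms=3/2b +625.0ms=3/2b
3) 1250.0ms=3b +1250.0ms=3b
Σ=6b of 6 (144bpm 6/8) — PASS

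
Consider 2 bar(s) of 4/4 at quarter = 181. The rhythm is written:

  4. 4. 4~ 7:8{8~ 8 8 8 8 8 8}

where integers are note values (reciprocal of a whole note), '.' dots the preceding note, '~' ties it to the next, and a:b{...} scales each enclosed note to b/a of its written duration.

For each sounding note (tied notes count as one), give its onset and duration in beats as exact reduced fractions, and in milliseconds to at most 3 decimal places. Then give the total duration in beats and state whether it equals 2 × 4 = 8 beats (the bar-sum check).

1) 0.0ms=0b +497.238ms=3/2b
2) 497.238ms=3/2b +497.238ms=3/2b
3) 994.475ms=3b +710.339ms=15/7b
4) 1704.815ms=36/7b +189.424ms=4/7b
5) 1894.238ms=40/7b +189.424ms=4/7b
6) 2083.662ms=44/7b +189.424ms=4/7b
7) 2273.086ms=48/7b +189.424ms=4/7b
8) 2462.51ms=52/7b +189.424ms=4/7b
Σ=8b of 8 (181bpm 4/4) — PASS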